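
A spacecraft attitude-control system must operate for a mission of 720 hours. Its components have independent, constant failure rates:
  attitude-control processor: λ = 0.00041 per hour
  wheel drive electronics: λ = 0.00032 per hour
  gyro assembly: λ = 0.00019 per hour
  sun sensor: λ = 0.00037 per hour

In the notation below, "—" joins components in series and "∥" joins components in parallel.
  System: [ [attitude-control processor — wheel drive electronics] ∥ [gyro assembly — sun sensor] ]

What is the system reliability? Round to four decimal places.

R(attitude-control processor) = exp(−0.00041 × 720) = 0.744383
R(wheel drive electronics) = exp(−0.00032 × 720) = 0.794216
R(gyro assembly) = exp(−0.00019 × 720) = 0.872145
R(sun sensor) = exp(−0.00037 × 720) = 0.766133
Series (attitude-control processor and wheel drive electronics): 0.744383 × 0.794216 = 0.591201
Series (gyro assembly and sun sensor): 0.872145 × 0.766133 = 0.668179
Parallel ([0.591201] and [0.668179]): 1 − (1 − 0.591201)(1 − 0.668179) = 0.8644

0.8644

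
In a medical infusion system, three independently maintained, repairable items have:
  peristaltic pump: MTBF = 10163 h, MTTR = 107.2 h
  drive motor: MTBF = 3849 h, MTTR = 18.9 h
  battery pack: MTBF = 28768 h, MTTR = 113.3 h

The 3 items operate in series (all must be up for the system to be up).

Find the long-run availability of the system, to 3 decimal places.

A(peristaltic pump) = MTBF/(MTBF+MTTR) = 10163/(10163+107.2) = 0.989562
A(drive motor) = MTBF/(MTBF+MTTR) = 3849/(3849+18.9) = 0.995114
A(battery pack) = MTBF/(MTBF+MTTR) = 28768/(28768+113.3) = 0.996077
Series availability: 0.989562 × 0.995114 × 0.996077 = 0.981

0.981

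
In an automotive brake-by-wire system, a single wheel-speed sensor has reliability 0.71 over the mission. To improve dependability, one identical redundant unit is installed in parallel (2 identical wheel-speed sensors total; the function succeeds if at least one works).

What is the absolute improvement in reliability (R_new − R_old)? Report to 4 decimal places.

R_before = 0.71
R_after = 1 − (1 − 0.71)^2 = 0.9159
ΔR = 0.9159 − 0.71 = 0.2059

0.2059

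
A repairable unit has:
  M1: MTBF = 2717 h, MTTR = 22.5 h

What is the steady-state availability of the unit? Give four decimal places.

A(M1) = MTBF/(MTBF+MTTR) = 2717/(2717+22.5) = 0.9918

0.9918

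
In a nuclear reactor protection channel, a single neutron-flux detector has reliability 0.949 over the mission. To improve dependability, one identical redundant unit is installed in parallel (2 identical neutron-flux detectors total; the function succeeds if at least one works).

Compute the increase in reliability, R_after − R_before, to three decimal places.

R_before = 0.949
R_after = 1 − (1 − 0.949)^2 = 0.997
ΔR = 0.997 − 0.949 = 0.048

0.048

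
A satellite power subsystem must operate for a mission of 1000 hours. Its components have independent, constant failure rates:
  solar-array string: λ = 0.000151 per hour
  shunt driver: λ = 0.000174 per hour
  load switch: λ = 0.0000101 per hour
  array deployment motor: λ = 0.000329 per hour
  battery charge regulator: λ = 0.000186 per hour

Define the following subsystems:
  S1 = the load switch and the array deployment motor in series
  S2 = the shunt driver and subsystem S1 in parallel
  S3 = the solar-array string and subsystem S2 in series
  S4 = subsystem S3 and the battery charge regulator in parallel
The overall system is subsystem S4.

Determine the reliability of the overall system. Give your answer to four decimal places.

0.9695

R(solar-array string) = exp(−0.000151 × 1000) = 0.859848
R(shunt driver) = exp(−0.000174 × 1000) = 0.840297
R(load switch) = exp(−0.0000101 × 1000) = 0.989951
R(array deployment motor) = exp(−0.000329 × 1000) = 0.719643
R(battery charge regulator) = exp(−0.000186 × 1000) = 0.830274
Series (load switch and array deployment motor): 0.989951 × 0.719643 = 0.712411
Parallel (shunt driver and [0.712411]): 1 − (1 − 0.840297)(1 − 0.712411) = 0.954071
Series (solar-array string and [0.954071]): 0.859848 × 0.954071 = 0.820356
Parallel ([0.820356] and battery charge regulator): 1 − (1 − 0.820356)(1 − 0.830274) = 0.9695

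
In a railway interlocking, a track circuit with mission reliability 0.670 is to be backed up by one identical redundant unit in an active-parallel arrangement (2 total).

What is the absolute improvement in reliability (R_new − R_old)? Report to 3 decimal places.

0.221

R_before = 0.670
R_after = 1 − (1 − 0.670)^2 = 0.891
ΔR = 0.891 − 0.670 = 0.221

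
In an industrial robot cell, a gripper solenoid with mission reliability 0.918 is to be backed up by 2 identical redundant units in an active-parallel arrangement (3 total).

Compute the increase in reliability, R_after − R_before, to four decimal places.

R_before = 0.918
R_after = 1 − (1 − 0.918)^3 = 0.9994
ΔR = 0.9994 − 0.918 = 0.0814

0.0814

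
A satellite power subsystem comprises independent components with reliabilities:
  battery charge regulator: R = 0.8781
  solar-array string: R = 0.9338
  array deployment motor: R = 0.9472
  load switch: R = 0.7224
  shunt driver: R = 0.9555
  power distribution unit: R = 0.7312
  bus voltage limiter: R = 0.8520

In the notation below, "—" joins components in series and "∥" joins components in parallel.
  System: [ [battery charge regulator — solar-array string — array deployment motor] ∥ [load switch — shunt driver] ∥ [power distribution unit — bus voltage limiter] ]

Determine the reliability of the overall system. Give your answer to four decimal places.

Series (battery charge regulator, solar-array string, and array deployment motor): 0.878100 × 0.933800 × 0.947200 = 0.776675
Series (load switch and shunt driver): 0.722400 × 0.955500 = 0.690253
Series (power distribution unit and bus voltage limiter): 0.731200 × 0.852000 = 0.622982
Parallel ([0.776675], [0.690253], and [0.622982]): 1 − (1 − 0.776675)(1 − 0.690253)(1 − 0.622982) = 0.9739

0.9739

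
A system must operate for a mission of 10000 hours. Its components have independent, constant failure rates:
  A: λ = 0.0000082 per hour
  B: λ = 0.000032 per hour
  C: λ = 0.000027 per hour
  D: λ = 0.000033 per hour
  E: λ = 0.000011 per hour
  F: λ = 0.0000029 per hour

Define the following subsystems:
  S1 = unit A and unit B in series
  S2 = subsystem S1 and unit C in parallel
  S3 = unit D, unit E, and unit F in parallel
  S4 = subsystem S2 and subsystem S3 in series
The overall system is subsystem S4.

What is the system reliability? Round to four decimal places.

0.9209

R(A) = exp(−0.0000082 × 10000) = 0.921272
R(B) = exp(−0.000032 × 10000) = 0.726149
R(C) = exp(−0.000027 × 10000) = 0.763379
R(D) = exp(−0.000033 × 10000) = 0.718924
R(E) = exp(−0.000011 × 10000) = 0.895834
R(F) = exp(−0.0000029 × 10000) = 0.971416
Series (A and B): 0.921272 × 0.726149 = 0.668981
Parallel ([0.668981] and C): 1 − (1 − 0.668981)(1 − 0.763379) = 0.921674
Parallel (D, E, and F): 1 − (1 − 0.718924)(1 − 0.895834)(1 − 0.971416) = 0.999163
Series ([0.921674] and [0.999163]): 0.921674 × 0.999163 = 0.9209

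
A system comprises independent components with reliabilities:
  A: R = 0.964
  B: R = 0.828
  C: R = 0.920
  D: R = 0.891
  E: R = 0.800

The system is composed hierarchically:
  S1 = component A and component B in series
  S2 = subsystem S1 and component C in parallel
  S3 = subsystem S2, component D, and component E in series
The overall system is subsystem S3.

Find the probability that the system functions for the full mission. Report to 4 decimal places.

Series (A and B): 0.964000 × 0.828000 = 0.798192
Parallel ([0.798192] and C): 1 − (1 − 0.798192)(1 − 0.920000) = 0.983855
Series ([0.983855], D, and E): 0.983855 × 0.891000 × 0.800000 = 0.7013

0.7013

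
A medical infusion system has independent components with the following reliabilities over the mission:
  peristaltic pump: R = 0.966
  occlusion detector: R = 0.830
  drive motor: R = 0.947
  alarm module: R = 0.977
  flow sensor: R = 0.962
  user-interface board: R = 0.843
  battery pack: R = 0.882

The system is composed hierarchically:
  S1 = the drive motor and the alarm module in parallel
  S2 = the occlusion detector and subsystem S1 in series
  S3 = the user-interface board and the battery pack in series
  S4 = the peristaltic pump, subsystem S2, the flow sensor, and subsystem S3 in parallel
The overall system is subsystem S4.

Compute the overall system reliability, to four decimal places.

0.9999

Parallel (drive motor and alarm module): 1 − (1 − 0.947000)(1 − 0.977000) = 0.998781
Series (occlusion detector and [0.998781]): 0.830000 × 0.998781 = 0.828988
Series (user-interface board and battery pack): 0.843000 × 0.882000 = 0.743526
Parallel (peristaltic pump, [0.828988], flow sensor, and [0.743526]): 1 − (1 − 0.966000)(1 − 0.828988)(1 − 0.962000)(1 − 0.743526) = 0.9999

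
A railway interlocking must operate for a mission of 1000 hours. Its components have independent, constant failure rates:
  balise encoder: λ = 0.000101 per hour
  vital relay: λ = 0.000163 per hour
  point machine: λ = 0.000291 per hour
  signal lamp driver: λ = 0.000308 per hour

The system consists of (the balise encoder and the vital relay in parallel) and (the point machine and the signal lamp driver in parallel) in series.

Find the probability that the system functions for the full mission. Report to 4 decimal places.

R(balise encoder) = exp(−0.000101 × 1000) = 0.903933
R(vital relay) = exp(−0.000163 × 1000) = 0.849591
R(point machine) = exp(−0.000291 × 1000) = 0.747516
R(signal lamp driver) = exp(−0.000308 × 1000) = 0.734915
Parallel (balise encoder and vital relay): 1 − (1 − 0.903933)(1 − 0.849591) = 0.985551
Parallel (point machine and signal lamp driver): 1 − (1 − 0.747516)(1 − 0.734915) = 0.933070
Series ([0.985551] and [0.933070]): 0.985551 × 0.933070 = 0.9196

0.9196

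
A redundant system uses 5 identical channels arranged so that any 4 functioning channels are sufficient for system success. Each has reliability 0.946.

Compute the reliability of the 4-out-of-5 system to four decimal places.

R = Σ_{i=4}^{5} C(5,i) p^i (1−p)^{5−i} with p = 0.946
C(5,4)·0.946^4·0.054^1 = 0.216236
C(5,5)·0.946^5·0.054^0 = 0.757627
Sum = 0.9739

0.9739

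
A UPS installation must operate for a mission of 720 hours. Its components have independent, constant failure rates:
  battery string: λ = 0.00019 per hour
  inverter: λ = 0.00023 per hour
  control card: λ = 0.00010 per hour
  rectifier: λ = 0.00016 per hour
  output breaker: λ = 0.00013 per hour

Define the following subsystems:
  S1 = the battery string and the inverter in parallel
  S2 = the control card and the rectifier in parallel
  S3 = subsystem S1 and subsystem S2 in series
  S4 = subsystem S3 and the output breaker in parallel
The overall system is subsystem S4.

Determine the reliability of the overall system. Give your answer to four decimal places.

0.9976

R(battery string) = exp(−0.00019 × 720) = 0.872145
R(inverter) = exp(−0.00023 × 720) = 0.847385
R(control card) = exp(−0.00010 × 720) = 0.930531
R(rectifier) = exp(−0.00016 × 720) = 0.891188
R(output breaker) = exp(−0.00013 × 720) = 0.910647
Parallel (battery string and inverter): 1 − (1 − 0.872145)(1 − 0.847385) = 0.980487
Parallel (control card and rectifier): 1 − (1 − 0.930531)(1 − 0.891188) = 0.992441
Series ([0.980487] and [0.992441]): 0.980487 × 0.992441 = 0.973075
Parallel ([0.973075] and output breaker): 1 − (1 − 0.973075)(1 − 0.910647) = 0.9976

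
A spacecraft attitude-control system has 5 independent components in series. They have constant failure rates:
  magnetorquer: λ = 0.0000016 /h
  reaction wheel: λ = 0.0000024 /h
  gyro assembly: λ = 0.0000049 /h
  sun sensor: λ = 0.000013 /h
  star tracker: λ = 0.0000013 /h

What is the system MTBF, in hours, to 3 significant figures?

43100

Series of exponential components: λ_sys = Σ λ_i
λ_sys = 0.0000016 + 0.0000024 + 0.0000049 + 0.000013 + 0.0000013 = 2.3200e-05 /h
MTBF = 1 / λ_sys = 43100 h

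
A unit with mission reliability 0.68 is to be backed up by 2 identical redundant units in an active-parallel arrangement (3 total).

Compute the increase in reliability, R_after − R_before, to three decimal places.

R_before = 0.68
R_after = 1 − (1 − 0.68)^3 = 0.967
ΔR = 0.967 − 0.68 = 0.287

0.287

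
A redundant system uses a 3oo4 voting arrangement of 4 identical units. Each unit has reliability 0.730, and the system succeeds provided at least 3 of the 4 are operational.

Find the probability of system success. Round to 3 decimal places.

0.704

R = Σ_{i=3}^{4} C(4,i) p^i (1−p)^{4−i} with p = 0.730
C(4,3)·0.730^3·0.270^1 = 0.42014
C(4,4)·0.730^4·0.270^0 = 0.28398
Sum = 0.704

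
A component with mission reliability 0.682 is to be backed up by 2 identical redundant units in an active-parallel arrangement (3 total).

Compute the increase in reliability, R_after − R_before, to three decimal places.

R_before = 0.682
R_after = 1 − (1 − 0.682)^3 = 0.968
ΔR = 0.968 − 0.682 = 0.286

0.286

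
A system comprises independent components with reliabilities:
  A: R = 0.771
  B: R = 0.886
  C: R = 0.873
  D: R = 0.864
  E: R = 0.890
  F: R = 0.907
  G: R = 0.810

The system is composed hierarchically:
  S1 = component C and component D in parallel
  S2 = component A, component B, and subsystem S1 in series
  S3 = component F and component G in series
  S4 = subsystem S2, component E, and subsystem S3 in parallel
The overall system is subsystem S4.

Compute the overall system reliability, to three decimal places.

0.990

Parallel (C and D): 1 − (1 − 0.87300)(1 − 0.86400) = 0.98273
Series (A, B, and [0.98273]): 0.77100 × 0.88600 × 0.98273 = 0.67131
Series (F and G): 0.90700 × 0.81000 = 0.73467
Parallel ([0.67131], E, and [0.73467]): 1 − (1 − 0.67131)(1 − 0.89000)(1 − 0.73467) = 0.990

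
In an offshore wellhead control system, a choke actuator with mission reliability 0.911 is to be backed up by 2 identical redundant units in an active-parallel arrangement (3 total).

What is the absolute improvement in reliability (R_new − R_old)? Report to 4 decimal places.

R_before = 0.911
R_after = 1 − (1 − 0.911)^3 = 0.9993
ΔR = 0.9993 − 0.911 = 0.0883

0.0883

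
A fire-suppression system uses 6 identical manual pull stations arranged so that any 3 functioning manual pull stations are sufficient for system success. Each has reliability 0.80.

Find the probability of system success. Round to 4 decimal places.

R = Σ_{i=3}^{6} C(6,i) p^i (1−p)^{6−i} with p = 0.80
C(6,3)·0.80^3·0.20^3 = 0.081920
C(6,4)·0.80^4·0.20^2 = 0.245760
C(6,5)·0.80^5·0.20^1 = 0.393216
C(6,6)·0.80^6·0.20^0 = 0.262144
Sum = 0.9830

0.9830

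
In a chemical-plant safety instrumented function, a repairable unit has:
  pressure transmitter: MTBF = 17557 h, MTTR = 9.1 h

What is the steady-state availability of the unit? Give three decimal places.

0.999

A(pressure transmitter) = MTBF/(MTBF+MTTR) = 17557/(17557+9.1) = 0.999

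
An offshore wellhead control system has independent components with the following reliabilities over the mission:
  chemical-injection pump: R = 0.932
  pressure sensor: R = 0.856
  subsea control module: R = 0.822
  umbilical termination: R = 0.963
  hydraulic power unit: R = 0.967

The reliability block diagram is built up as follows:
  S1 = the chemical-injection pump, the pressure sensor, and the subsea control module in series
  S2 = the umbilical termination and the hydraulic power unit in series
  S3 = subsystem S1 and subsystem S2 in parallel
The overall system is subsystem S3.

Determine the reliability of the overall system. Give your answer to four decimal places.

Series (chemical-injection pump, pressure sensor, and subsea control module): 0.932000 × 0.856000 × 0.822000 = 0.655785
Series (umbilical termination and hydraulic power unit): 0.963000 × 0.967000 = 0.931221
Parallel ([0.655785] and [0.931221]): 1 − (1 − 0.655785)(1 − 0.931221) = 0.9763

0.9763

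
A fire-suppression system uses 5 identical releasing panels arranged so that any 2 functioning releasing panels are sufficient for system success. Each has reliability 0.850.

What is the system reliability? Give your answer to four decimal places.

0.9978

R = Σ_{i=2}^{5} C(5,i) p^i (1−p)^{5−i} with p = 0.850
C(5,2)·0.850^2·0.150^3 = 0.024384
C(5,3)·0.850^3·0.150^2 = 0.138178
C(5,4)·0.850^4·0.150^1 = 0.391505
C(5,5)·0.850^5·0.150^0 = 0.443705
Sum = 0.9978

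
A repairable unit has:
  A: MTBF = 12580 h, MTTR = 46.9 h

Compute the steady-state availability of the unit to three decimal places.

A(A) = MTBF/(MTBF+MTTR) = 12580/(12580+46.9) = 0.996

0.996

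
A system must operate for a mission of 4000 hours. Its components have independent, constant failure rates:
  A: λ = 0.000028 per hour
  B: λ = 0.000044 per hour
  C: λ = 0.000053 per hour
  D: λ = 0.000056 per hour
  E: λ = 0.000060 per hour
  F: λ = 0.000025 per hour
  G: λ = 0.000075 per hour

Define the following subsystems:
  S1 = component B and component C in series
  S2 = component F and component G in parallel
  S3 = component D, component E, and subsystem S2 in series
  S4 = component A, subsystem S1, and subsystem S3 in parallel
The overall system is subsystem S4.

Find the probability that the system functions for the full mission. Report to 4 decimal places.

0.9868

R(A) = exp(−0.000028 × 4000) = 0.894044
R(B) = exp(−0.000044 × 4000) = 0.838618
R(C) = exp(−0.000053 × 4000) = 0.808965
R(D) = exp(−0.000056 × 4000) = 0.799315
R(E) = exp(−0.000060 × 4000) = 0.786628
R(F) = exp(−0.000025 × 4000) = 0.904837
R(G) = exp(−0.000075 × 4000) = 0.740818
Series (B and C): 0.838618 × 0.808965 = 0.678413
Parallel (F and G): 1 − (1 − 0.904837)(1 − 0.740818) = 0.975335
Series (D, E, and [0.975335]): 0.799315 × 0.786628 × 0.975335 = 0.613255
Parallel (A, [0.678413], and [0.613255]): 1 − (1 − 0.894044)(1 − 0.678413)(1 − 0.613255) = 0.9868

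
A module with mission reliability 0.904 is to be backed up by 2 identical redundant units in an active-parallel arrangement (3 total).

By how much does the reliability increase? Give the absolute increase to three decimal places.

0.095

R_before = 0.904
R_after = 1 − (1 − 0.904)^3 = 0.999
ΔR = 0.999 − 0.904 = 0.095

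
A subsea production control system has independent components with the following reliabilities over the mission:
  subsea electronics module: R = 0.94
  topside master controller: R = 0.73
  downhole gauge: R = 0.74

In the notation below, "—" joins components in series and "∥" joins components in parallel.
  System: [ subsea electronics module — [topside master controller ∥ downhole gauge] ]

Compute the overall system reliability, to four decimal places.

0.8740

Parallel (topside master controller and downhole gauge): 1 − (1 − 0.730000)(1 − 0.740000) = 0.929800
Series (subsea electronics module and [0.929800]): 0.940000 × 0.929800 = 0.8740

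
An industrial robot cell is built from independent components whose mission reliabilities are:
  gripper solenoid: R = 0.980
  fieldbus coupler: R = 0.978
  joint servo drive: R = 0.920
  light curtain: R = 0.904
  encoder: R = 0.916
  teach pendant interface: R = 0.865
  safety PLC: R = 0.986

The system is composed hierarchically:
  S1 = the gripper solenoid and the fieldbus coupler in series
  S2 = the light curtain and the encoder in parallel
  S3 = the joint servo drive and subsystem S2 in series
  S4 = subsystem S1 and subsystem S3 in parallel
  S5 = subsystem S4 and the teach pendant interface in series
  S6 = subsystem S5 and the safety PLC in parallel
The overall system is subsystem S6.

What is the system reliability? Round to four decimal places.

0.9981

Series (gripper solenoid and fieldbus coupler): 0.980000 × 0.978000 = 0.958440
Parallel (light curtain and encoder): 1 − (1 − 0.904000)(1 − 0.916000) = 0.991936
Series (joint servo drive and [0.991936]): 0.920000 × 0.991936 = 0.912581
Parallel ([0.958440] and [0.912581]): 1 − (1 − 0.958440)(1 − 0.912581) = 0.996367
Series ([0.996367] and teach pendant interface): 0.996367 × 0.865000 = 0.861857
Parallel ([0.861857] and safety PLC): 1 − (1 − 0.861857)(1 − 0.986000) = 0.9981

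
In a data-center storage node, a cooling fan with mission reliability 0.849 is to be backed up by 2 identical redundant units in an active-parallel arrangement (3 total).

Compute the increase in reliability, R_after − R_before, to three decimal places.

R_before = 0.849
R_after = 1 − (1 − 0.849)^3 = 0.997
ΔR = 0.997 − 0.849 = 0.148

0.148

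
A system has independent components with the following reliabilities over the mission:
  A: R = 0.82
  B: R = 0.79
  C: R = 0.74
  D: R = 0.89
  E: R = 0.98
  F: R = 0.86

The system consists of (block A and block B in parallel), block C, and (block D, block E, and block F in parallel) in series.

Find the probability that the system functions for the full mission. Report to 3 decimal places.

Parallel (A and B): 1 − (1 − 0.82000)(1 − 0.79000) = 0.96220
Parallel (D, E, and F): 1 − (1 − 0.89000)(1 − 0.98000)(1 − 0.86000) = 0.99969
Series ([0.96220], C, and [0.99969]): 0.96220 × 0.74000 × 0.99969 = 0.712

0.712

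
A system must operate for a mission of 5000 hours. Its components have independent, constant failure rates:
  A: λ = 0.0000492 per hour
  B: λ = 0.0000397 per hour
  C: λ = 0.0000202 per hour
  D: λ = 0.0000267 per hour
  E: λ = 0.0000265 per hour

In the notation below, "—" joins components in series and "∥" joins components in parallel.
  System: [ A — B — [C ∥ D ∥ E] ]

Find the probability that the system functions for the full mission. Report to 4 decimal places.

R(A) = exp(−0.0000492 × 5000) = 0.781922
R(B) = exp(−0.0000397 × 5000) = 0.819960
R(C) = exp(−0.0000202 × 5000) = 0.903933
R(D) = exp(−0.0000267 × 5000) = 0.875027
R(E) = exp(−0.0000265 × 5000) = 0.875903
Parallel (C, D, and E): 1 − (1 − 0.903933)(1 − 0.875027)(1 − 0.875903) = 0.998510
Series (A, B, and [0.998510]): 0.781922 × 0.819960 × 0.998510 = 0.6402

0.6402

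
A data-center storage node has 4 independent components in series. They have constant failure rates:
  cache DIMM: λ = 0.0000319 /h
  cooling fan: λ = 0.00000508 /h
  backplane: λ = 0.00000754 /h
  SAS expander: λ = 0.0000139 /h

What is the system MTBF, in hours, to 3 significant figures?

Series of exponential components: λ_sys = Σ λ_i
λ_sys = 0.0000319 + 0.00000508 + 0.00000754 + 0.0000139 = 5.8420e-05 /h
MTBF = 1 / λ_sys = 17100 h

17100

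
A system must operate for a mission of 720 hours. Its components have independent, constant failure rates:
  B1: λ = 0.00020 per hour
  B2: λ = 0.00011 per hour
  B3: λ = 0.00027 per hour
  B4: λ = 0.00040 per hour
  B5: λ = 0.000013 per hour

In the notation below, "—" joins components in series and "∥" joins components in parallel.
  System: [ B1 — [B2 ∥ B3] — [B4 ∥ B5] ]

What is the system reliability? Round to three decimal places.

R(B1) = exp(−0.00020 × 720) = 0.86589
R(B2) = exp(−0.00011 × 720) = 0.92386
R(B3) = exp(−0.00027 × 720) = 0.82333
R(B4) = exp(−0.00040 × 720) = 0.74976
R(B5) = exp(−0.000013 × 720) = 0.99068
Parallel (B2 and B3): 1 − (1 − 0.92386)(1 − 0.82333) = 0.98655
Parallel (B4 and B5): 1 − (1 − 0.74976)(1 − 0.99068) = 0.99767
Series (B1, [0.98655], and [0.99767]): 0.86589 × 0.98655 × 0.99767 = 0.852

0.852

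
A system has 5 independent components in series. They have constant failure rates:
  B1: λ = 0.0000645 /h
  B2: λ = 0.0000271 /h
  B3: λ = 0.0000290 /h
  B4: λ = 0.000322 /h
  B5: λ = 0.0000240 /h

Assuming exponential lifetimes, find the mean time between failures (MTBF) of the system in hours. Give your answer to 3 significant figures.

2140

Series of exponential components: λ_sys = Σ λ_i
λ_sys = 0.0000645 + 0.0000271 + 0.0000290 + 0.000322 + 0.0000240 = 4.6660e-04 /h
MTBF = 1 / λ_sys = 2140 h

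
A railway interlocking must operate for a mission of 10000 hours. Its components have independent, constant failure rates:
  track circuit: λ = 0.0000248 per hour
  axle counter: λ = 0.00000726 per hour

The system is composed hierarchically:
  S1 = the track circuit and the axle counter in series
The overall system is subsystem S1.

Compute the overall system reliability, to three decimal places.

R(track circuit) = exp(−0.0000248 × 10000) = 0.78036
R(axle counter) = exp(−0.00000726 × 10000) = 0.92997
Series (track circuit and axle counter): 0.78036 × 0.92997 = 0.726

0.726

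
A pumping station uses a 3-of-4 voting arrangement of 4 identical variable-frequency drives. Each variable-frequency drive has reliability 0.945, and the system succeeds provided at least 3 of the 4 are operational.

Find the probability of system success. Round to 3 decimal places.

0.983

R = Σ_{i=3}^{4} C(4,i) p^i (1−p)^{4−i} with p = 0.945
C(4,3)·0.945^3·0.055^1 = 0.18566
C(4,4)·0.945^4·0.055^0 = 0.79749
Sum = 0.983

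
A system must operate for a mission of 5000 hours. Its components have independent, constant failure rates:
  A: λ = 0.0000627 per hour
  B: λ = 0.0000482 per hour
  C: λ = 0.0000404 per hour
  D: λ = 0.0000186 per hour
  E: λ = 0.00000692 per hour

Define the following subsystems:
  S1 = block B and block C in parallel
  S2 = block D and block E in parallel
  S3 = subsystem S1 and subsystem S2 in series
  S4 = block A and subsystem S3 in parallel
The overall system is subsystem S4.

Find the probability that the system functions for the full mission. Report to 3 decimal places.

0.989

R(A) = exp(−0.0000627 × 5000) = 0.73088
R(B) = exp(−0.0000482 × 5000) = 0.78584
R(C) = exp(−0.0000404 × 5000) = 0.81709
R(D) = exp(−0.0000186 × 5000) = 0.91119
R(E) = exp(−0.00000692 × 5000) = 0.96599
Parallel (B and C): 1 − (1 − 0.78584)(1 − 0.81709) = 0.96083
Parallel (D and E): 1 − (1 − 0.91119)(1 − 0.96599) = 0.99698
Series ([0.96083] and [0.99698]): 0.96083 × 0.99698 = 0.95793
Parallel (A and [0.95793]): 1 − (1 − 0.73088)(1 − 0.95793) = 0.989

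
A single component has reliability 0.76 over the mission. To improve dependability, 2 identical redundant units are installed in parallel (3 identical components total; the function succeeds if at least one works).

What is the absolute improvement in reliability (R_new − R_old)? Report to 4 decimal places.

R_before = 0.76
R_after = 1 − (1 − 0.76)^3 = 0.9862
ΔR = 0.9862 − 0.76 = 0.2262

0.2262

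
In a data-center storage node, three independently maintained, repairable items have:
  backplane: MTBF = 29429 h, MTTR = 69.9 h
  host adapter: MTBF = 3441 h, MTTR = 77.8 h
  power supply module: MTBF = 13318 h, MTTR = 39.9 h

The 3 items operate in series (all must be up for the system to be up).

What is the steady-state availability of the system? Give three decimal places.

A(backplane) = MTBF/(MTBF+MTTR) = 29429/(29429+69.9) = 0.997630
A(host adapter) = MTBF/(MTBF+MTTR) = 3441/(3441+77.8) = 0.977890
A(power supply module) = MTBF/(MTBF+MTTR) = 13318/(13318+39.9) = 0.997013
Series availability: 0.997630 × 0.977890 × 0.997013 = 0.973

0.973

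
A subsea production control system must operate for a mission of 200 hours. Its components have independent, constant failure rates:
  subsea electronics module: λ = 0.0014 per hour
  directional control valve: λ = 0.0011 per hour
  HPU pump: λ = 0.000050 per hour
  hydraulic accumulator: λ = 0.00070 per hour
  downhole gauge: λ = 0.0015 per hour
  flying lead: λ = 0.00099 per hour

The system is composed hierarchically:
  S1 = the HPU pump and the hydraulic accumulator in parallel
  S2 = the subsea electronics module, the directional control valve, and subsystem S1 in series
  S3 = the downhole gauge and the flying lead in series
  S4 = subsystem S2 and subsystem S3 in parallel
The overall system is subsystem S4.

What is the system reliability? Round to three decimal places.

0.845

R(subsea electronics module) = exp(−0.0014 × 200) = 0.75578
R(directional control valve) = exp(−0.0011 × 200) = 0.80252
R(HPU pump) = exp(−0.000050 × 200) = 0.99005
R(hydraulic accumulator) = exp(−0.00070 × 200) = 0.86936
R(downhole gauge) = exp(−0.0015 × 200) = 0.74082
R(flying lead) = exp(−0.00099 × 200) = 0.82037
Parallel (HPU pump and hydraulic accumulator): 1 − (1 − 0.99005)(1 − 0.86936) = 0.99870
Series (subsea electronics module, directional control valve, and [0.99870]): 0.75578 × 0.80252 × 0.99870 = 0.60574
Series (downhole gauge and flying lead): 0.74082 × 0.82037 = 0.60775
Parallel ([0.60574] and [0.60775]): 1 − (1 − 0.60574)(1 − 0.60775) = 0.845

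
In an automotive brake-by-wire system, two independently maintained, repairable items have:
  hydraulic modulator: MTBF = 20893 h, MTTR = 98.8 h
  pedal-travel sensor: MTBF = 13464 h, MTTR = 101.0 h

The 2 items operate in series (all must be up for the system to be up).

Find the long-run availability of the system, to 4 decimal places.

A(hydraulic modulator) = MTBF/(MTBF+MTTR) = 20893/(20893+98.8) = 0.995293
A(pedal-travel sensor) = MTBF/(MTBF+MTTR) = 13464/(13464+101.0) = 0.992554
Series availability: 0.995293 × 0.992554 = 0.9879

0.9879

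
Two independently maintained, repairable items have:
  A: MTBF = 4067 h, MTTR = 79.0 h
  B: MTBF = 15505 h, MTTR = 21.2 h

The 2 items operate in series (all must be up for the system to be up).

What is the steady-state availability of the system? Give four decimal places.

A(A) = MTBF/(MTBF+MTTR) = 4067/(4067+79.0) = 0.980945
A(B) = MTBF/(MTBF+MTTR) = 15505/(15505+21.2) = 0.998635
Series availability: 0.980945 × 0.998635 = 0.9796

0.9796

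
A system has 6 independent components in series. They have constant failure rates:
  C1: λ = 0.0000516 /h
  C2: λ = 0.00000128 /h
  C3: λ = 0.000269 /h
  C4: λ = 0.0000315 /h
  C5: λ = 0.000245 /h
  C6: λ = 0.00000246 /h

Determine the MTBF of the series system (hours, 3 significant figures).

1660

Series of exponential components: λ_sys = Σ λ_i
λ_sys = 0.0000516 + 0.00000128 + 0.000269 + 0.0000315 + 0.000245 + 0.00000246 = 6.0084e-04 /h
MTBF = 1 / λ_sys = 1660 h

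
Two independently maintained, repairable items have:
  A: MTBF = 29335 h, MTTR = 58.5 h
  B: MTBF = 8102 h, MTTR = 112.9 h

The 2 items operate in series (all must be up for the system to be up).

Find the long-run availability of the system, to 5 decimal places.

A(A) = MTBF/(MTBF+MTTR) = 29335/(29335+58.5) = 0.998010
A(B) = MTBF/(MTBF+MTTR) = 8102/(8102+112.9) = 0.986257
Series availability: 0.998010 × 0.986257 = 0.98429

0.98429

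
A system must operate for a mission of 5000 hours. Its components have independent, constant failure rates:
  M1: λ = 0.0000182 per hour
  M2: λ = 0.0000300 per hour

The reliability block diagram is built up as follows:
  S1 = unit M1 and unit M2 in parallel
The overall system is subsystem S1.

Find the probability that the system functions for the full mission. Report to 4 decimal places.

R(M1) = exp(−0.0000182 × 5000) = 0.913018
R(M2) = exp(−0.0000300 × 5000) = 0.860708
Parallel (M1 and M2): 1 − (1 − 0.913018)(1 − 0.860708) = 0.9879

0.9879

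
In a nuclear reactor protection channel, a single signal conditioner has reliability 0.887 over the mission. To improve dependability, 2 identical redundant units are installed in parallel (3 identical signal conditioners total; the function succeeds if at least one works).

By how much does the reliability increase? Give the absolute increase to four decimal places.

0.1116

R_before = 0.887
R_after = 1 − (1 − 0.887)^3 = 0.9986
ΔR = 0.9986 − 0.887 = 0.1116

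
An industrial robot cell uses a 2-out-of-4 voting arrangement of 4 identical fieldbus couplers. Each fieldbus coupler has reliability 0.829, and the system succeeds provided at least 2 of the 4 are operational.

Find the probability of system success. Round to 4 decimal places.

0.9826

R = Σ_{i=2}^{4} C(4,i) p^i (1−p)^{4−i} with p = 0.829
C(4,2)·0.829^2·0.171^2 = 0.120574
C(4,3)·0.829^3·0.171^1 = 0.389690
C(4,4)·0.829^4·0.171^0 = 0.472300
Sum = 0.9826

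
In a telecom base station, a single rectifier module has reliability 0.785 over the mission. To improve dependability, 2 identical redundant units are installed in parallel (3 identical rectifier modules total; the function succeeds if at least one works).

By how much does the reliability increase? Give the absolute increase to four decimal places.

0.2051

R_before = 0.785
R_after = 1 − (1 − 0.785)^3 = 0.9901
ΔR = 0.9901 − 0.785 = 0.2051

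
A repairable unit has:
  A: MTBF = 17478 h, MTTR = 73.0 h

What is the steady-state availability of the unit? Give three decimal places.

A(A) = MTBF/(MTBF+MTTR) = 17478/(17478+73.0) = 0.996

0.996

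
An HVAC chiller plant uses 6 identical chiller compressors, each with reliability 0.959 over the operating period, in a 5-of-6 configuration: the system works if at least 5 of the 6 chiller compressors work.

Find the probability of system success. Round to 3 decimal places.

0.977

R = Σ_{i=5}^{6} C(6,i) p^i (1−p)^{6−i} with p = 0.959
C(6,5)·0.959^5·0.041^1 = 0.19954
C(6,6)·0.959^6·0.041^0 = 0.77788
Sum = 0.977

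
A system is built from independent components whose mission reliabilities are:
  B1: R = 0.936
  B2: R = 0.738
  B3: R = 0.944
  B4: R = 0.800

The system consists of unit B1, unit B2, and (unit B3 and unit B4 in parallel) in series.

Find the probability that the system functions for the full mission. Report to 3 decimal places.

0.683

Parallel (B3 and B4): 1 − (1 − 0.94400)(1 − 0.80000) = 0.98880
Series (B1, B2, and [0.98880]): 0.93600 × 0.73800 × 0.98880 = 0.683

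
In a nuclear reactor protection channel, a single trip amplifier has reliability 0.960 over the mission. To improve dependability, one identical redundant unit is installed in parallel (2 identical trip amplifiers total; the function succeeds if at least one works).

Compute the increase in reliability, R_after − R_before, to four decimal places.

0.0384

R_before = 0.960
R_after = 1 − (1 − 0.960)^2 = 0.9984
ΔR = 0.9984 − 0.960 = 0.0384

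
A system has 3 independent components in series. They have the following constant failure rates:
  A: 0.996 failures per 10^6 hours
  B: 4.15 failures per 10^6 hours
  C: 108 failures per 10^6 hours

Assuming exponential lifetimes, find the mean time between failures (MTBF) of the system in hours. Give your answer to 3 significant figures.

Series of exponential components: λ_sys = Σ λ_i
λ_sys = 0.000000996 + 0.00000415 + 0.000108 = 1.1315e-04 /h
MTBF = 1 / λ_sys = 8840 h

8840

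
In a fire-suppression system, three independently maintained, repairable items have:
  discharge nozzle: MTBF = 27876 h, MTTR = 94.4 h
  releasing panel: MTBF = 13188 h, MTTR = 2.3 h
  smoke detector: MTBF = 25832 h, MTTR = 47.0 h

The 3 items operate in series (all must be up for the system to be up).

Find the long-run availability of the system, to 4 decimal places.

0.9946

A(discharge nozzle) = MTBF/(MTBF+MTTR) = 27876/(27876+94.4) = 0.996625
A(releasing panel) = MTBF/(MTBF+MTTR) = 13188/(13188+2.3) = 0.999826
A(smoke detector) = MTBF/(MTBF+MTTR) = 25832/(25832+47.0) = 0.998184
Series availability: 0.996625 × 0.999826 × 0.998184 = 0.9946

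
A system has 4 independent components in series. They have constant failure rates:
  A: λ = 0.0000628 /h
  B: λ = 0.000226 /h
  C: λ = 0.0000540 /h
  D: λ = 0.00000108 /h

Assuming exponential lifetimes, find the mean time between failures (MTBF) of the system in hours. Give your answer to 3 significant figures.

2910

Series of exponential components: λ_sys = Σ λ_i
λ_sys = 0.0000628 + 0.000226 + 0.0000540 + 0.00000108 = 3.4388e-04 /h
MTBF = 1 / λ_sys = 2910 h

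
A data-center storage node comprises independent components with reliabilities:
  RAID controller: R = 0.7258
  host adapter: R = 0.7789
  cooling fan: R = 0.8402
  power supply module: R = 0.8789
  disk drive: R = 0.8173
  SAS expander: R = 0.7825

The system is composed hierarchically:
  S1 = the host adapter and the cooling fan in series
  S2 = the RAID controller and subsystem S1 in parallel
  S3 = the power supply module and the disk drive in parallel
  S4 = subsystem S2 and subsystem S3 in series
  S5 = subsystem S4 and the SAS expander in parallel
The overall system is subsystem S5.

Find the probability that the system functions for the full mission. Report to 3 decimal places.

0.975

Series (host adapter and cooling fan): 0.77890 × 0.84020 = 0.65443
Parallel (RAID controller and [0.65443]): 1 − (1 − 0.72580)(1 − 0.65443) = 0.90524
Parallel (power supply module and disk drive): 1 − (1 − 0.87890)(1 − 0.81730) = 0.97788
Series ([0.90524] and [0.97788]): 0.90524 × 0.97788 = 0.88522
Parallel ([0.88522] and SAS expander): 1 − (1 − 0.88522)(1 − 0.78250) = 0.975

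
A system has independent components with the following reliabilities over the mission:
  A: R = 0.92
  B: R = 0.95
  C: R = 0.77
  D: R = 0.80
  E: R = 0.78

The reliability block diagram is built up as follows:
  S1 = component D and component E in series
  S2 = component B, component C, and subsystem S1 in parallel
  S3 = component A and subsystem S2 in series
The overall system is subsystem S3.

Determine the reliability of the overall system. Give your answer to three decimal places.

Series (D and E): 0.80000 × 0.78000 = 0.62400
Parallel (B, C, and [0.62400]): 1 − (1 − 0.95000)(1 − 0.77000)(1 − 0.62400) = 0.99568
Series (A and [0.99568]): 0.92000 × 0.99568 = 0.916

0.916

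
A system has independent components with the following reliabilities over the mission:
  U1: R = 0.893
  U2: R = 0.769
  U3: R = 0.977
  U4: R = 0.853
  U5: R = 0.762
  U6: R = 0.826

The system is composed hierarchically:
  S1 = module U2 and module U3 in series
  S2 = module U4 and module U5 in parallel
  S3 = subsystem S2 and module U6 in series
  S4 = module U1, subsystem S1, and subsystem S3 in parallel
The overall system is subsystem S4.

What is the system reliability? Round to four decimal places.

0.9946

Series (U2 and U3): 0.769000 × 0.977000 = 0.751313
Parallel (U4 and U5): 1 − (1 − 0.853000)(1 − 0.762000) = 0.965014
Series ([0.965014] and U6): 0.965014 × 0.826000 = 0.797102
Parallel (U1, [0.751313], and [0.797102]): 1 − (1 − 0.893000)(1 − 0.751313)(1 − 0.797102) = 0.9946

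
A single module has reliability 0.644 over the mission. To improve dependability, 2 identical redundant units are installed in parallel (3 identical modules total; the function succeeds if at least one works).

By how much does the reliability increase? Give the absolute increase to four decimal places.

R_before = 0.644
R_after = 1 − (1 − 0.644)^3 = 0.9549
ΔR = 0.9549 − 0.644 = 0.3109

0.3109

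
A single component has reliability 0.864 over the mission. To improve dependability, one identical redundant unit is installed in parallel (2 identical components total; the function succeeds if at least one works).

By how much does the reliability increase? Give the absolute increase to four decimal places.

R_before = 0.864
R_after = 1 − (1 − 0.864)^2 = 0.9815
ΔR = 0.9815 − 0.864 = 0.1175

0.1175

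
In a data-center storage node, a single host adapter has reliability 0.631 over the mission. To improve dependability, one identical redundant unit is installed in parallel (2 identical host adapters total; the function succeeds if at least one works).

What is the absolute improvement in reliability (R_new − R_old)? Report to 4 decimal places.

0.2328

R_before = 0.631
R_after = 1 − (1 − 0.631)^2 = 0.8638
ΔR = 0.8638 − 0.631 = 0.2328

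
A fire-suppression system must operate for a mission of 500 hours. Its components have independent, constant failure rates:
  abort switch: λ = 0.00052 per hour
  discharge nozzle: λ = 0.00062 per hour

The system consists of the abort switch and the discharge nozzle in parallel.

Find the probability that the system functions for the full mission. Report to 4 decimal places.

R(abort switch) = exp(−0.00052 × 500) = 0.771052
R(discharge nozzle) = exp(−0.00062 × 500) = 0.733447
Parallel (abort switch and discharge nozzle): 1 − (1 − 0.771052)(1 − 0.733447) = 0.9390

0.9390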